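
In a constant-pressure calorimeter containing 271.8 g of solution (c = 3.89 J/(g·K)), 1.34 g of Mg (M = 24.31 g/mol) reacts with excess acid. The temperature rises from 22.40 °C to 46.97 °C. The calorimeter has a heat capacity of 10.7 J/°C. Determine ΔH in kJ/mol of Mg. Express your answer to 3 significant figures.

ΔH = -476 kJ/mol

|ΔT| = |46.97 − 22.40| = 24.57 °C
|q_surr| = (271.8 × 3.89 + 10.7) × 24.57 = 1068.002 × 24.57 = 26240 J
n(Mg) = 1.34 / 24.31 = 0.05512 mol
Temperature rose, so q_rxn = −|q_surr| = -26.24 kJ
ΔH = q_rxn / n = -476.1 kJ/mol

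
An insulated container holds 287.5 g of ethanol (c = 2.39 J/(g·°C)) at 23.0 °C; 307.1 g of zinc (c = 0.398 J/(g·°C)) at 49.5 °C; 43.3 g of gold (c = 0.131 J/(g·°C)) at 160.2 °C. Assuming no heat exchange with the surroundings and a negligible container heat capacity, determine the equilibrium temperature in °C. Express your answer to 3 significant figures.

T_f = 27.9 °C

Σ mᵢcᵢ(T − Tᵢ) = 0  ⇒  T = Σ mᵢcᵢTᵢ / Σ mᵢcᵢ
Σ mᵢcᵢ = 287.5×2.39 + 307.1×0.398 + 43.3×0.131 = 815.0231
Σ mᵢcᵢTᵢ = 687.125×23.0 + 122.2258×49.5 + 5.6723×160.2 = 22763
T = 22763 / 815.0231 = 27.93 °C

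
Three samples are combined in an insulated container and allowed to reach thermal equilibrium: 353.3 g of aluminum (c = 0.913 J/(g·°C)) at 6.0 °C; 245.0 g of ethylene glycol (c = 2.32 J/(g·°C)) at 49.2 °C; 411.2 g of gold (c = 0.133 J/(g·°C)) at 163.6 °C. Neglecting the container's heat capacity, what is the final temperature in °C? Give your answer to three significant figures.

Σ mᵢcᵢ(T − Tᵢ) = 0  ⇒  T = Σ mᵢcᵢTᵢ / Σ mᵢcᵢ
Σ mᵢcᵢ = 353.3×0.913 + 245.0×2.32 + 411.2×0.133 = 945.6525
Σ mᵢcᵢTᵢ = 322.5629×6.0 + 568.4×49.2 + 54.6896×163.6 = 38848
T = 38848 / 945.6525 = 41.08 °C

T_f = 41.1 °C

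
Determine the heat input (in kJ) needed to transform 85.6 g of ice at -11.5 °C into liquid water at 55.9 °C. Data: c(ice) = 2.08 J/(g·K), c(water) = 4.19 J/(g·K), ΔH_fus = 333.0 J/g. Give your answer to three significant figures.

q = 50.6 kJ

q1 (heat ice -11.5→0.0 °C): 85.6 × 2.08 × 11.5 = 2048 J
q2 (melt at 0 °C): 85.6 × 333.0 = 28505 J
q3 (heat water 0.0→55.9 °C): 85.6 × 4.19 × 55.9 = 20049 J
Total: 2048 + 28505 + 20049 = 50602 J = 50.6 kJ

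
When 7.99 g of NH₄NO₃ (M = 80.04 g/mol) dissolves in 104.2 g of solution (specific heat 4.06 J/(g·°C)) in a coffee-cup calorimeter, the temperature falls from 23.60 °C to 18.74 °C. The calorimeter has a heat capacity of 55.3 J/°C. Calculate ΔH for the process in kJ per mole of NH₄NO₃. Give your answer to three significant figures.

ΔH = 23.3 kJ/mol

|ΔT| = |18.74 − 23.60| = 4.86 °C
|q_surr| = (104.2 × 4.06 + 55.3) × 4.86 = 478.352 × 4.86 = 2325 J
n(NH₄NO₃) = 7.99 / 80.04 = 0.09983 mol
Temperature fell, so q_rxn = +|q_surr| = 2.325 kJ
ΔH = q_rxn / n = 23.29 kJ/mol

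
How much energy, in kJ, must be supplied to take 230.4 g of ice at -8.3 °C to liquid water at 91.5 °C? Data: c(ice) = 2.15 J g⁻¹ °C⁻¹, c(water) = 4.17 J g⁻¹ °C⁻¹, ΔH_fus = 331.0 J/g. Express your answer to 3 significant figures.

q = 168 kJ

q1 (heat ice -8.3→0.0 °C): 230.4 × 2.15 × 8.3 = 4111 J
q2 (melt at 0 °C): 230.4 × 331.0 = 76262 J
q3 (heat water 0.0→91.5 °C): 230.4 × 4.17 × 91.5 = 87910 J
Total: 4111 + 76262 + 87910 = 168283 J = 168 kJ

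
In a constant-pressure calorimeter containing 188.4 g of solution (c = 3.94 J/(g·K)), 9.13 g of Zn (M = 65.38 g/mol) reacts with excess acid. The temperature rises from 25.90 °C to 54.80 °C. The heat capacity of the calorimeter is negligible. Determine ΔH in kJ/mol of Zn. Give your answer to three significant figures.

|ΔT| = |54.80 − 25.90| = 28.90 °C
|q_surr| = (188.4 × 3.94) × 28.90 = 742.296 × 28.90 = 21450 J
n(Zn) = 9.13 / 65.38 = 0.1396 mol
Temperature rose, so q_rxn = −|q_surr| = -21.45 kJ
ΔH = q_rxn / n = -153.7 kJ/mol

ΔH = -154 kJ/mol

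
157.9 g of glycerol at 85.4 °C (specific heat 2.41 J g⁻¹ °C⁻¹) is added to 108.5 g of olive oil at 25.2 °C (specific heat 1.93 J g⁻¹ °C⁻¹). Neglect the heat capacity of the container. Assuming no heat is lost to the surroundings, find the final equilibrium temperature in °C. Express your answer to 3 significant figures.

Heat lost by glycerol = heat gained by olive oil.
(157.9)(2.41)(85.4 − T) = (108.5)(1.93)(T − 25.2)
380.539 (85.4 − T) = 209.405 (T − 25.2)
32498 − 380.539 T = 209.405 T − 5277.0
37775.0 = 589.944 T
T = 64.03 °C

T_f = 64.0 °C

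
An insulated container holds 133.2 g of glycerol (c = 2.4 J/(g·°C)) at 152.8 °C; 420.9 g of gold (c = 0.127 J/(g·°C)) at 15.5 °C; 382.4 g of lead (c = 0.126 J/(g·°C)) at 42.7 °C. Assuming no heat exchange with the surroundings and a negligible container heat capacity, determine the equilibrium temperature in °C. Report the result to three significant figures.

Σ mᵢcᵢ(T − Tᵢ) = 0  ⇒  T = Σ mᵢcᵢTᵢ / Σ mᵢcᵢ
Σ mᵢcᵢ = 133.2×2.4 + 420.9×0.127 + 382.4×0.126 = 421.3167
Σ mᵢcᵢTᵢ = 319.68×152.8 + 53.4543×15.5 + 48.1824×42.7 = 51733
T = 51733 / 421.3167 = 122.8 °C

T_f = 123 °C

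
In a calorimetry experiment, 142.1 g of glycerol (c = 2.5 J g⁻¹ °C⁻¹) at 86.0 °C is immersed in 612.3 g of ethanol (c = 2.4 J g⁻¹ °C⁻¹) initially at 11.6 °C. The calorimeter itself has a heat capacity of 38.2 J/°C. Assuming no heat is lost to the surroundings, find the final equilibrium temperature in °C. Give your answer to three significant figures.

T_f = 25.8 °C

Heat lost by glycerol = heat gained by ethanol + calorimeter.
(142.1)(2.5)(86.0 − T) = [(612.3)(2.4) + 38.2](T − 11.6)
355.25 (86.0 − T) = 1507.72 (T − 11.6)
30552 − 355.25 T = 1507.72 T − 17490
48042 = 1862.97 T
T = 25.79 °C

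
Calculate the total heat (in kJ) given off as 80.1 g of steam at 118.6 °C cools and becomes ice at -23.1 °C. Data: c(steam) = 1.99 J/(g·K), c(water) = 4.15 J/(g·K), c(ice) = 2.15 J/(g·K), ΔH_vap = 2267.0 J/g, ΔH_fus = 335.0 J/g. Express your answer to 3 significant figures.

q1 (cool steam 118.6→100 °C): 80.1 × 1.99 × 18.6 = 2965 J
q2 (condense at 100 °C): 80.1 × 2267.0 = 181587 J
q3 (cool water 100→0 °C): 80.1 × 4.15 × 100.0 = 33242 J
q4 (freeze at 0 °C): 80.1 × 335.0 = 26834 J
q5 (cool ice 0→-23.1 °C): 80.1 × 2.15 × 23.1 = 3978 J
Total: 2965 + 181587 + 33242 + 26834 + 3978 = 248606 J = 249 kJ

q = 249 kJ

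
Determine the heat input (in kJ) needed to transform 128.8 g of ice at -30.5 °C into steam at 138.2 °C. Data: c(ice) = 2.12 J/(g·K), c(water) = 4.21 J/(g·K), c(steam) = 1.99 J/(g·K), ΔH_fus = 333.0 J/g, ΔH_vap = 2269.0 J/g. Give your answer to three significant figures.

q1 (heat ice -30.5→0.0 °C): 128.8 × 2.12 × 30.5 = 8328 J
q2 (melt at 0 °C): 128.8 × 333.0 = 42890 J
q3 (heat water 0.0→100.0 °C): 128.8 × 4.21 × 100.0 = 54225 J
q4 (vaporize at 100 °C): 128.8 × 2269.0 = 292247 J
q5 (heat steam 100.0→138.2 °C): 128.8 × 1.99 × 38.2 = 9791 J
Total: 8328 + 42890 + 54225 + 292247 + 9791 = 407481 J = 407 kJ

q = 407 kJ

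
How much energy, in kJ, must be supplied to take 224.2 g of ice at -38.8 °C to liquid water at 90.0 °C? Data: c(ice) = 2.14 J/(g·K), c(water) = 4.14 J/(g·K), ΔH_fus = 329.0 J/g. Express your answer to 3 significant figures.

q1 (heat ice -38.8→0.0 °C): 224.2 × 2.14 × 38.8 = 18616 J
q2 (melt at 0 °C): 224.2 × 329.0 = 73762 J
q3 (heat water 0.0→90.0 °C): 224.2 × 4.14 × 90.0 = 83537 J
Total: 18616 + 73762 + 83537 = 175915 J = 176 kJ

q = 176 kJ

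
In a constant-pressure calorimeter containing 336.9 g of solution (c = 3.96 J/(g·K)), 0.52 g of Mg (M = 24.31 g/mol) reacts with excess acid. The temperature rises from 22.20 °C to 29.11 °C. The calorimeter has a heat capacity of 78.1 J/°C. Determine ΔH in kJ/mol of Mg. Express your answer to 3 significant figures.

ΔH = -456 kJ/mol

|ΔT| = |29.11 − 22.20| = 6.91 °C
|q_surr| = (336.9 × 3.96 + 78.1) × 6.91 = 1412.224 × 6.91 = 9758 J
n(Mg) = 0.52 / 24.31 = 0.02139 mol
Temperature rose, so q_rxn = −|q_surr| = -9.758 kJ
ΔH = q_rxn / n = -456.2 kJ/mol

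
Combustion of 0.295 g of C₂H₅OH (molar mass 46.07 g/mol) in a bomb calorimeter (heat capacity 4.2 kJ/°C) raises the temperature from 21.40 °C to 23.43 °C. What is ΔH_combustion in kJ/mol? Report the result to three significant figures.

ΔT = 23.43 − 21.40 = 2.03 °C
q_cal = C_cal × ΔT = 4.2 × 2.03 = 8.526 kJ
n = 0.295 / 46.07 = 0.006403 mol
q_rxn = −q_cal = -8.526 kJ
ΔH = -8.526 / 0.006403 = -1332 kJ/mol

ΔH = -1330 kJ/mol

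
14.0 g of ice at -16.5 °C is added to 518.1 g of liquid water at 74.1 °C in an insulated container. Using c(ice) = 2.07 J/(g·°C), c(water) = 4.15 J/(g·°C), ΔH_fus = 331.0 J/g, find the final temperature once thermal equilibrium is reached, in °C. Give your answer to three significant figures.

Heat to bring ice to 0 °C and melt it: q₁ = 14.0×2.07×16.5 + 14.0×331.0 = 5112.2 J
Heat the water can supply cooling to 0 °C: 518.1×4.15×74.1 = 159324 J > q₁, so all ice melts.
Energy balance: 518.1×4.15×(74.1 − T) = 5112.2 + 14.0×4.15×(T − 0)
2150.115(74.1 − T) = 5112.2 + 58.1 T
159324 − 5112.2 = 2208.215 T
T = 154211.8 / 2208.215 = 69.84 °C

T_f = 69.8 °C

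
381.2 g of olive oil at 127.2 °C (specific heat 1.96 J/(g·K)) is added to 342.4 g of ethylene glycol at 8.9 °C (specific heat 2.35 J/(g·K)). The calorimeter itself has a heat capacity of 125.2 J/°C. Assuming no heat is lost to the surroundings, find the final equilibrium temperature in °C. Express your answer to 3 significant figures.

Heat lost by olive oil = heat gained by ethylene glycol + calorimeter.
(381.2)(1.96)(127.2 − T) = [(342.4)(2.35) + 125.2](T − 8.9)
747.152 (127.2 − T) = 929.84 (T − 8.9)
95038 − 747.152 T = 929.84 T − 8275.6
103313.6 = 1676.992 T
T = 61.61 °C

T_f = 61.6 °C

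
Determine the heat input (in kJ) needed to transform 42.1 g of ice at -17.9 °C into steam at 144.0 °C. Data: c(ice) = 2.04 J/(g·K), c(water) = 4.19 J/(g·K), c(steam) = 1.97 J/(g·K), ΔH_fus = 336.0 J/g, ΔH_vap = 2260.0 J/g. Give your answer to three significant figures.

q = 132 kJ

q1 (heat ice -17.9→0.0 °C): 42.1 × 2.04 × 17.9 = 1537 J
q2 (melt at 0 °C): 42.1 × 336.0 = 14146 J
q3 (heat water 0.0→100.0 °C): 42.1 × 4.19 × 100.0 = 17640 J
q4 (vaporize at 100 °C): 42.1 × 2260.0 = 95146 J
q5 (heat steam 100.0→144.0 °C): 42.1 × 1.97 × 44.0 = 3649 J
Total: 1537 + 14146 + 17640 + 95146 + 3649 = 132118 J = 132 kJ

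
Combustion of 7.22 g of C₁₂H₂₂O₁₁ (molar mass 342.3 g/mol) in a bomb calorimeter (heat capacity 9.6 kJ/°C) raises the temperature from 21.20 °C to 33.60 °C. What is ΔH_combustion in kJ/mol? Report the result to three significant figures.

ΔH = -5640 kJ/mol

ΔT = 33.60 − 21.20 = 12.40 °C
q_cal = C_cal × ΔT = 9.6 × 12.40 = 119.04 kJ
n = 7.22 / 342.3 = 0.02109 mol
q_rxn = −q_cal = -119.04 kJ
ΔH = -119.04 / 0.02109 = -5644 kJ/mol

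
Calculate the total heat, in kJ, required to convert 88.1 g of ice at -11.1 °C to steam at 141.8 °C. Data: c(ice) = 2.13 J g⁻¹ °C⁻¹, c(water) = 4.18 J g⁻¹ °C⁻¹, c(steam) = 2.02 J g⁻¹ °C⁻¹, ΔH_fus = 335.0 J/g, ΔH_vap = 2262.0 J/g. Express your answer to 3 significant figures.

q1 (heat ice -11.1→0.0 °C): 88.1 × 2.13 × 11.1 = 2083 J
q2 (melt at 0 °C): 88.1 × 335.0 = 29514 J
q3 (heat water 0.0→100.0 °C): 88.1 × 4.18 × 100.0 = 36826 J
q4 (vaporize at 100 °C): 88.1 × 2262.0 = 199282 J
q5 (heat steam 100.0→141.8 °C): 88.1 × 2.02 × 41.8 = 7439 J
Total: 2083 + 29514 + 36826 + 199282 + 7439 = 275144 J = 275 kJ

q = 275 kJ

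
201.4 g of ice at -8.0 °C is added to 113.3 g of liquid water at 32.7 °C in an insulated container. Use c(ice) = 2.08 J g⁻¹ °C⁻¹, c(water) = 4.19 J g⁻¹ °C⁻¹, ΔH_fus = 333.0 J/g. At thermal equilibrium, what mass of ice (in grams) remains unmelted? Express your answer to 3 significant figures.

Heat to warm all ice to 0 °C: 201.4×2.08×8.0 = 3351.3 J
Heat released by water cooling to 0 °C: 113.3×4.19×32.7 = 15524 J
15524 J < 3351.3 + 201.4×333.0 = 70417.5 J, so not all ice melts; final T = 0 °C.
Heat left for melting: 15524 − 3351.3 = 12172.7 J
Mass melted = 12172.7 / 333.0 = 36.55 g
Ice remaining = 201.4 − 36.55 = 164.85 g

m_ice remaining = 165 g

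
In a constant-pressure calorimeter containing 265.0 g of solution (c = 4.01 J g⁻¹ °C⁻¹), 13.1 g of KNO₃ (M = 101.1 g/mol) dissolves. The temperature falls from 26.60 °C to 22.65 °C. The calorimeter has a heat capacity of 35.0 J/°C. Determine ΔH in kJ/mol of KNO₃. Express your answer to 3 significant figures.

|ΔT| = |22.65 − 26.60| = 3.95 °C
|q_surr| = (265.0 × 4.01 + 35.0) × 3.95 = 1097.65 × 3.95 = 4336 J
n(KNO₃) = 13.1 / 101.1 = 0.1296 mol
Temperature fell, so q_rxn = +|q_surr| = 4.336 kJ
ΔH = q_rxn / n = 33.46 kJ/mol

ΔH = 33.5 kJ/mol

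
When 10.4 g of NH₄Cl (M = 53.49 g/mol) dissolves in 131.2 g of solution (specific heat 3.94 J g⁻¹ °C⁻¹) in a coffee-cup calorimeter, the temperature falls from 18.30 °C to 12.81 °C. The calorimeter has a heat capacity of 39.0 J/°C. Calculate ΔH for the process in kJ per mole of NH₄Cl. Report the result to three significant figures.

|ΔT| = |12.81 − 18.30| = 5.49 °C
|q_surr| = (131.2 × 3.94 + 39.0) × 5.49 = 555.928 × 5.49 = 3052 J
n(NH₄Cl) = 10.4 / 53.49 = 0.1944 mol
Temperature fell, so q_rxn = +|q_surr| = 3.052 kJ
ΔH = q_rxn / n = 15.70 kJ/mol

ΔH = 15.7 kJ/mol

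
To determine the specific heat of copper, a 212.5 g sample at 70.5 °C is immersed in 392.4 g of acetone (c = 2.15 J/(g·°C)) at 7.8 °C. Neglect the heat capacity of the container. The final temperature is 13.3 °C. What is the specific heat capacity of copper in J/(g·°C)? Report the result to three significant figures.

c = 0.382 J/(g·°C)

q_gained = (392.4 × 2.15) × (13.3 − 7.8) = 4640 J
q_lost = 212.5 × c × (70.5 − 13.3) = 12155 c
Set equal: c = 4640 / 12155 = 0.382 J/(g·°C)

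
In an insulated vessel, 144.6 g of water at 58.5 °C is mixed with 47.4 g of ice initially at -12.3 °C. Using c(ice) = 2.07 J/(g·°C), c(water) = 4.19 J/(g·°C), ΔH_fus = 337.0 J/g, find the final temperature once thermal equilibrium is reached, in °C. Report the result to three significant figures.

Heat to bring ice to 0 °C and melt it: q₁ = 47.4×2.07×12.3 + 47.4×337.0 = 17181 J
Heat the water can supply cooling to 0 °C: 144.6×4.19×58.5 = 35443.6 J > q₁, so all ice melts.
Energy balance: 144.6×4.19×(58.5 − T) = 17181 + 47.4×4.19×(T − 0)
605.874(58.5 − T) = 17181 + 198.606 T
35443.6 − 17181 = 804.480 T
T = 18262.6 / 804.480 = 22.70 °C

T_f = 22.7 °C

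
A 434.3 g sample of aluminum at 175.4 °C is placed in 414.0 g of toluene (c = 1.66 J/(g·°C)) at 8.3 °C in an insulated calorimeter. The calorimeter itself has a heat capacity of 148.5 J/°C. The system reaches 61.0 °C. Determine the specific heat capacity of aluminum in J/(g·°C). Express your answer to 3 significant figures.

c = 0.886 J/(g·°C)

q_gained = (414.0 × 1.66 + 148.5) × (61.0 − 8.3) = 44040 J
q_lost = 434.3 × c × (175.4 − 61.0) = 49683.92 c
Set equal: c = 44040 / 49683.92 = 0.886 J/(g·°C)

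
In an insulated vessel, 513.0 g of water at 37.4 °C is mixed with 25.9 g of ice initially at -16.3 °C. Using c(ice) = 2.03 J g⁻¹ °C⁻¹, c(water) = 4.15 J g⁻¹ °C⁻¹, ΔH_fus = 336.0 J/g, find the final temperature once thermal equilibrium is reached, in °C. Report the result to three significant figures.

Heat to bring ice to 0 °C and melt it: q₁ = 25.9×2.03×16.3 + 25.9×336.0 = 9559.4 J
Heat the water can supply cooling to 0 °C: 513.0×4.15×37.4 = 79622.7 J > q₁, so all ice melts.
Energy balance: 513.0×4.15×(37.4 − T) = 9559.4 + 25.9×4.15×(T − 0)
2128.95(37.4 − T) = 9559.4 + 107.485 T
79622.7 − 9559.4 = 2236.435 T
T = 70063.3 / 2236.435 = 31.33 °C

T_f = 31.3 °C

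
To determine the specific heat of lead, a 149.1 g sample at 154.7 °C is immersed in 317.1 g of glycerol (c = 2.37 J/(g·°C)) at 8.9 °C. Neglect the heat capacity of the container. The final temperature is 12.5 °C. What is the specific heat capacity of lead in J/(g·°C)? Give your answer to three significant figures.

q_gained = (317.1 × 2.37) × (12.5 − 8.9) = 2705 J
q_lost = 149.1 × c × (154.7 − 12.5) = 21202.02 c
Set equal: c = 2705 / 21202.02 = 0.128 J/(g·°C)

c = 0.128 J/(g·°C)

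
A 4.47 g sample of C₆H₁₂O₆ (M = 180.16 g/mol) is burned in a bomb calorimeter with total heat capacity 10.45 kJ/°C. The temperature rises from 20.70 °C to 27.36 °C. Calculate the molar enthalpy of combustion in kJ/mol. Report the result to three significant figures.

ΔH = -2810 kJ/mol

ΔT = 27.36 − 20.70 = 6.66 °C
q_cal = C_cal × ΔT = 10.45 × 6.66 = 69.597 kJ
n = 4.47 / 180.16 = 0.02481 mol
q_rxn = −q_cal = -69.597 kJ
ΔH = -69.597 / 0.02481 = -2805 kJ/mol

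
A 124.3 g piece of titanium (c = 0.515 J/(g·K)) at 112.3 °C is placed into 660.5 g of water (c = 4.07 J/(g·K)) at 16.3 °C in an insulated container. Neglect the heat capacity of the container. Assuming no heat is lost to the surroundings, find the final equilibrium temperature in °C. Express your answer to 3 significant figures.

Heat lost by titanium = heat gained by water.
(124.3)(0.515)(112.3 − T) = (660.5)(4.07)(T − 16.3)
64.0145 (112.3 − T) = 2688.235 (T − 16.3)
7188.8 − 64.0145 T = 2688.235 T − 43818
51006.8 = 2752.2495 T
T = 18.53 °C

T_f = 18.5 °C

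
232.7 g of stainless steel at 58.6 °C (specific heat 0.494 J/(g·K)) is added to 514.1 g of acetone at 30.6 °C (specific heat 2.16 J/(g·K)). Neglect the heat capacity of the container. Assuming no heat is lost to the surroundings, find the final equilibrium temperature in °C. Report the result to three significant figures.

T_f = 33.2 °C

Heat lost by stainless steel = heat gained by acetone.
(232.7)(0.494)(58.6 − T) = (514.1)(2.16)(T − 30.6)
114.9538 (58.6 − T) = 1110.456 (T − 30.6)
6736.3 − 114.9538 T = 1110.456 T − 33980
40716.3 = 1225.4098 T
T = 33.23 °C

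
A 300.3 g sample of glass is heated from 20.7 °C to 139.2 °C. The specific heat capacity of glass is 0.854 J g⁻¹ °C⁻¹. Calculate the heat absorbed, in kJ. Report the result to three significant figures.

q = m c ΔT = 300.3 × 0.854 × (139.2 − 20.7)
q = 300.3 × 0.854 × 118.5 = 30390 J = 30.4 kJ

q = 30.4 kJ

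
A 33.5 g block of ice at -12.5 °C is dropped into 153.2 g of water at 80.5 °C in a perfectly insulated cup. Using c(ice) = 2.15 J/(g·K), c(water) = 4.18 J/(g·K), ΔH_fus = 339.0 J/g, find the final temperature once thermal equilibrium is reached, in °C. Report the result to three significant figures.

Heat to bring ice to 0 °C and melt it: q₁ = 33.5×2.15×12.5 + 33.5×339.0 = 12256.8 J
Heat the water can supply cooling to 0 °C: 153.2×4.18×80.5 = 51550.27 J > q₁, so all ice melts.
Energy balance: 153.2×4.18×(80.5 − T) = 12256.8 + 33.5×4.18×(T − 0)
640.376(80.5 − T) = 12256.8 + 140.03 T
51550.27 − 12256.8 = 780.406 T
T = 39293.47 / 780.406 = 50.35 °C

T_f = 50.4 °C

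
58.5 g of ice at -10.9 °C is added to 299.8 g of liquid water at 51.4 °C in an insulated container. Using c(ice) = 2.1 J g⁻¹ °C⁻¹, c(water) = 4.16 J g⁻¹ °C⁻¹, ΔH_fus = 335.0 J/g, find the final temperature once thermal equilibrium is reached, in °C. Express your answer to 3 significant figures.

T_f = 29.0 °C

Heat to bring ice to 0 °C and melt it: q₁ = 58.5×2.1×10.9 + 58.5×335.0 = 20937 J
Heat the water can supply cooling to 0 °C: 299.8×4.16×51.4 = 64104.4 J > q₁, so all ice melts.
Energy balance: 299.8×4.16×(51.4 − T) = 20937 + 58.5×4.16×(T − 0)
1247.168(51.4 − T) = 20937 + 243.36 T
64104.4 − 20937 = 1490.528 T
T = 43167.4 / 1490.528 = 28.96 °C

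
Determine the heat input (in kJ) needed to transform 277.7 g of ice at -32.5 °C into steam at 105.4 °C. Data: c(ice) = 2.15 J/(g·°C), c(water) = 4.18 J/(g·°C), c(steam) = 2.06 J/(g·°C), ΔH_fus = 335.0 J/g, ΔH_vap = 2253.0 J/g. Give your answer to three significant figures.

q1 (heat ice -32.5→0.0 °C): 277.7 × 2.15 × 32.5 = 19404 J
q2 (melt at 0 °C): 277.7 × 335.0 = 93030 J
q3 (heat water 0.0→100.0 °C): 277.7 × 4.18 × 100.0 = 116079 J
q4 (vaporize at 100 °C): 277.7 × 2253.0 = 625658 J
q5 (heat steam 100.0→105.4 °C): 277.7 × 2.06 × 5.4 = 3089 J
Total: 19404 + 93030 + 116079 + 625658 + 3089 = 857260 J = 857 kJ

q = 857 kJ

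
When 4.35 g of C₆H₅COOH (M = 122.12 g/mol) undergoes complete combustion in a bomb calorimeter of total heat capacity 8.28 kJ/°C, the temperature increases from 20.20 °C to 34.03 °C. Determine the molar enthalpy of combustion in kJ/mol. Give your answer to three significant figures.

ΔT = 34.03 − 20.20 = 13.83 °C
q_cal = C_cal × ΔT = 8.28 × 13.83 = 114.5124 kJ
n = 4.35 / 122.12 = 0.03562 mol
q_rxn = −q_cal = -114.5124 kJ
ΔH = -114.5124 / 0.03562 = -3214.8 kJ/mol

ΔH = -3210 kJ/mol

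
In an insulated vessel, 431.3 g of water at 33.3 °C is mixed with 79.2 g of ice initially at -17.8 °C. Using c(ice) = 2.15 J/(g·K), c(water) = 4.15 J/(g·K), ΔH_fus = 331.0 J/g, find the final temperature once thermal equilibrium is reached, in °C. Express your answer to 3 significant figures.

Heat to bring ice to 0 °C and melt it: q₁ = 79.2×2.15×17.8 + 79.2×331.0 = 29246 J
Heat the water can supply cooling to 0 °C: 431.3×4.15×33.3 = 59603.5 J > q₁, so all ice melts.
Energy balance: 431.3×4.15×(33.3 − T) = 29246 + 79.2×4.15×(T − 0)
1789.895(33.3 − T) = 29246 + 328.68 T
59603.5 − 29246 = 2118.575 T
T = 30357.5 / 2118.575 = 14.33 °C

T_f = 14.3 °C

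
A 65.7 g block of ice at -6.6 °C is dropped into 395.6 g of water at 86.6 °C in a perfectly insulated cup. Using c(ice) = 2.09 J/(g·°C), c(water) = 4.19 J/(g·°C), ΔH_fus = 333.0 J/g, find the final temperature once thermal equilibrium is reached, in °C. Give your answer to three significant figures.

T_f = 62.5 °C

Heat to bring ice to 0 °C and melt it: q₁ = 65.7×2.09×6.6 + 65.7×333.0 = 22784 J
Heat the water can supply cooling to 0 °C: 395.6×4.19×86.6 = 143545 J > q₁, so all ice melts.
Energy balance: 395.6×4.19×(86.6 − T) = 22784 + 65.7×4.19×(T − 0)
1657.564(86.6 − T) = 22784 + 275.283 T
143545 − 22784 = 1932.847 T
T = 120761 / 1932.847 = 62.48 °C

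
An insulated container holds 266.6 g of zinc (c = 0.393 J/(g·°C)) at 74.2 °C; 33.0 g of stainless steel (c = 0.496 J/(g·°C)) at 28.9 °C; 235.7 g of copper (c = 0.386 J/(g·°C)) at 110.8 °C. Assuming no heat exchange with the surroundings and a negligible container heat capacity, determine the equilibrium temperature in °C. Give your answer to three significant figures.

T_f = 86.4 °C

Σ mᵢcᵢ(T − Tᵢ) = 0  ⇒  T = Σ mᵢcᵢTᵢ / Σ mᵢcᵢ
Σ mᵢcᵢ = 266.6×0.393 + 33.0×0.496 + 235.7×0.386 = 212.1220
Σ mᵢcᵢTᵢ = 104.7738×74.2 + 16.368×28.9 + 90.9802×110.8 = 18328
T = 18328 / 212.1220 = 86.40 °C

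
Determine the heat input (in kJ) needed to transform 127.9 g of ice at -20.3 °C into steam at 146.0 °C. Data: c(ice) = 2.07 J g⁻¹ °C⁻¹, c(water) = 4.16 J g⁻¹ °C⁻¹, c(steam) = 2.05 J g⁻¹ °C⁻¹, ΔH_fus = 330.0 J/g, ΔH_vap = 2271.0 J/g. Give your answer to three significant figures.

q = 403 kJ

q1 (heat ice -20.3→0.0 °C): 127.9 × 2.07 × 20.3 = 5374 J
q2 (melt at 0 °C): 127.9 × 330.0 = 42207 J
q3 (heat water 0.0→100.0 °C): 127.9 × 4.16 × 100.0 = 53206 J
q4 (vaporize at 100 °C): 127.9 × 2271.0 = 290461 J
q5 (heat steam 100.0→146.0 °C): 127.9 × 2.05 × 46.0 = 12061 J
Total: 5374 + 42207 + 53206 + 290461 + 12061 = 403309 J = 403 kJ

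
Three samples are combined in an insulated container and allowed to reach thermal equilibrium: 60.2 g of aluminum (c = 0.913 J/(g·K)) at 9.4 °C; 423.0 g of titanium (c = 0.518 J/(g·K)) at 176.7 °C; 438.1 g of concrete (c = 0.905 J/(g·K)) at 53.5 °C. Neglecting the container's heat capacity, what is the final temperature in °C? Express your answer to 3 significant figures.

T_f = 90.1 °C

Σ mᵢcᵢ(T − Tᵢ) = 0  ⇒  T = Σ mᵢcᵢTᵢ / Σ mᵢcᵢ
Σ mᵢcᵢ = 60.2×0.913 + 423.0×0.518 + 438.1×0.905 = 670.5571
Σ mᵢcᵢTᵢ = 54.9626×9.4 + 219.114×176.7 + 396.4805×53.5 = 60446
T = 60446 / 670.5571 = 90.14 °C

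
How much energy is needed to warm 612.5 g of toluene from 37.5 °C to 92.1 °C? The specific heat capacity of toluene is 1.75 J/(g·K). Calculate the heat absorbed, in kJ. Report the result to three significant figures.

q = 58.5 kJ

q = m c ΔT = 612.5 × 1.75 × (92.1 − 37.5)
q = 612.5 × 1.75 × 54.6 = 58520 J = 58.5 kJ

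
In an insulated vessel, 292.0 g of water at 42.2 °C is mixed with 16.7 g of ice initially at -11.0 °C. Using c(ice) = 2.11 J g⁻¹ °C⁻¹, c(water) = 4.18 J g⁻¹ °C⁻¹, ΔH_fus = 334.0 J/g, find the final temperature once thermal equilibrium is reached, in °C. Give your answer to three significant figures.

Heat to bring ice to 0 °C and melt it: q₁ = 16.7×2.11×11.0 + 16.7×334.0 = 5965.4 J
Heat the water can supply cooling to 0 °C: 292.0×4.18×42.2 = 51507.6 J > q₁, so all ice melts.
Energy balance: 292.0×4.18×(42.2 − T) = 5965.4 + 16.7×4.18×(T − 0)
1220.56(42.2 − T) = 5965.4 + 69.806 T
51507.6 − 5965.4 = 1290.366 T
T = 45542.2 / 1290.366 = 35.29 °C

T_f = 35.3 °C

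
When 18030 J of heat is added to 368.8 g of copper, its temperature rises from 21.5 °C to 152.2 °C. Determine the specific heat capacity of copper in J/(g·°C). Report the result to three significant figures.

c = 0.374 J/(g·°C)

c = q / (m ΔT) = 18030 / (368.8 × 130.7)
c = 18030 / 48202.16 = 0.374 J/(g·°C)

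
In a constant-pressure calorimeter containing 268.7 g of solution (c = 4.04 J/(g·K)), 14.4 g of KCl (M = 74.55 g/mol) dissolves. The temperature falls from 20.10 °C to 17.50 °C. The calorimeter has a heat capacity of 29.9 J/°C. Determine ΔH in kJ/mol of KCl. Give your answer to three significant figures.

ΔH = 15.0 kJ/mol

|ΔT| = |17.50 − 20.10| = 2.60 °C
|q_surr| = (268.7 × 4.04 + 29.9) × 2.60 = 1115.448 × 2.60 = 2900 J
n(KCl) = 14.4 / 74.55 = 0.1932 mol
Temperature fell, so q_rxn = +|q_surr| = 2.900 kJ
ΔH = q_rxn / n = 15.01 kJ/mol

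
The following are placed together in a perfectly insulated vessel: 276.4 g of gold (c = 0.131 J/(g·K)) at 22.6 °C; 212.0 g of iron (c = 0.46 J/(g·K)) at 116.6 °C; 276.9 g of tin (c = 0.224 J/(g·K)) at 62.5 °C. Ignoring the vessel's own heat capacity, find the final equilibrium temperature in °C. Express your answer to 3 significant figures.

Σ mᵢcᵢ(T − Tᵢ) = 0  ⇒  T = Σ mᵢcᵢTᵢ / Σ mᵢcᵢ
Σ mᵢcᵢ = 276.4×0.131 + 212.0×0.46 + 276.9×0.224 = 195.7540
Σ mᵢcᵢTᵢ = 36.2084×22.6 + 97.52×116.6 + 62.0256×62.5 = 16066
T = 16066 / 195.7540 = 82.07 °C

T_f = 82.1 °C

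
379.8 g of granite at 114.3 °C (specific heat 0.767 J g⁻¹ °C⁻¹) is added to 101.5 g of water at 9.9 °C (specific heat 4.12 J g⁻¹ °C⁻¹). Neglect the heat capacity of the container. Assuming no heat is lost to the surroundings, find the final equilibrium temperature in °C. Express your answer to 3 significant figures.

Heat lost by granite = heat gained by water.
(379.8)(0.767)(114.3 − T) = (101.5)(4.12)(T − 9.9)
291.3066 (114.3 − T) = 418.18 (T − 9.9)
33296 − 291.3066 T = 418.18 T − 4140.0
37436.0 = 709.4866 T
T = 52.76 °C

T_f = 52.8 °C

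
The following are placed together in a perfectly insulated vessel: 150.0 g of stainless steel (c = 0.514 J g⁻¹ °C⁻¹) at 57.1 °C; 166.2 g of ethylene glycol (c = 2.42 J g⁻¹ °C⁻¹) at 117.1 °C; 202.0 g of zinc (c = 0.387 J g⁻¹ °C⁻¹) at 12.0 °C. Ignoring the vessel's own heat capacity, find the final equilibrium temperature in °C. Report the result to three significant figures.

Σ mᵢcᵢ(T − Tᵢ) = 0  ⇒  T = Σ mᵢcᵢTᵢ / Σ mᵢcᵢ
Σ mᵢcᵢ = 150.0×0.514 + 166.2×2.42 + 202.0×0.387 = 557.478
Σ mᵢcᵢTᵢ = 77.1×57.1 + 402.204×117.1 + 78.174×12.0 = 52439
T = 52439 / 557.478 = 94.06 °C

T_f = 94.1 °C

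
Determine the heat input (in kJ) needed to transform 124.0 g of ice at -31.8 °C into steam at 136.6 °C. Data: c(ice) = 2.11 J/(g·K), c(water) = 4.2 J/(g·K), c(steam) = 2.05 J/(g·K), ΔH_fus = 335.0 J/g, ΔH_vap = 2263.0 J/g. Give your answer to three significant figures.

q = 392 kJ

q1 (heat ice -31.8→0.0 °C): 124.0 × 2.11 × 31.8 = 8320 J
q2 (melt at 0 °C): 124.0 × 335.0 = 41540 J
q3 (heat water 0.0→100.0 °C): 124.0 × 4.2 × 100.0 = 52080 J
q4 (vaporize at 100 °C): 124.0 × 2263.0 = 280612 J
q5 (heat steam 100.0→136.6 °C): 124.0 × 2.05 × 36.6 = 9304 J
Total: 8320 + 41540 + 52080 + 280612 + 9304 = 391856 J = 392 kJ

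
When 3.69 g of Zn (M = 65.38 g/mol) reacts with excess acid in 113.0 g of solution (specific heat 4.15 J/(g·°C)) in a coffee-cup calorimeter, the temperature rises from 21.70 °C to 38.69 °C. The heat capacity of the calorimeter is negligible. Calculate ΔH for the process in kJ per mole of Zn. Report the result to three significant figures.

ΔH = -141 kJ/mol

|ΔT| = |38.69 − 21.70| = 16.99 °C
|q_surr| = (113.0 × 4.15) × 16.99 = 468.95 × 16.99 = 7967 J
n(Zn) = 3.69 / 65.38 = 0.05644 mol
Temperature rose, so q_rxn = −|q_surr| = -7.967 kJ
ΔH = q_rxn / n = -141.2 kJ/mol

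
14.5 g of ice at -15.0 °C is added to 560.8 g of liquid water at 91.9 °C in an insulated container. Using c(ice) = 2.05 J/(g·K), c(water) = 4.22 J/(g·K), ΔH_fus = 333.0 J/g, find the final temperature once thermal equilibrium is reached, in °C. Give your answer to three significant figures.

T_f = 87.4 °C

Heat to bring ice to 0 °C and melt it: q₁ = 14.5×2.05×15.0 + 14.5×333.0 = 5274.4 J
Heat the water can supply cooling to 0 °C: 560.8×4.22×91.9 = 217488 J > q₁, so all ice melts.
Energy balance: 560.8×4.22×(91.9 − T) = 5274.4 + 14.5×4.22×(T − 0)
2366.576(91.9 − T) = 5274.4 + 61.19 T
217488 − 5274.4 = 2427.766 T
T = 212213.6 / 2427.766 = 87.41 °C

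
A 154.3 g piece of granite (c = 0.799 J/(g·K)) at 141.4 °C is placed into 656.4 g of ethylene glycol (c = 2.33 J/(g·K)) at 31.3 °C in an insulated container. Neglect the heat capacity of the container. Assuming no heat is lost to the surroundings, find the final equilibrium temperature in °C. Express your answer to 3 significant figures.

Heat lost by granite = heat gained by ethylene glycol.
(154.3)(0.799)(141.4 − T) = (656.4)(2.33)(T − 31.3)
123.2857 (141.4 − T) = 1529.412 (T − 31.3)
17433 − 123.2857 T = 1529.412 T − 47871
65304 = 1652.6977 T
T = 39.51 °C

T_f = 39.5 °C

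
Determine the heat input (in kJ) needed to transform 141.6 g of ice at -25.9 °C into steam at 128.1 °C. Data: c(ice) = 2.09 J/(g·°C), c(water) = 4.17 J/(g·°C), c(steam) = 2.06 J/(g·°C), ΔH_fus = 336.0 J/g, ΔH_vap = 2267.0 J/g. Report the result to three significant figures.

q1 (heat ice -25.9→0.0 °C): 141.6 × 2.09 × 25.9 = 7665 J
q2 (melt at 0 °C): 141.6 × 336.0 = 47578 J
q3 (heat water 0.0→100.0 °C): 141.6 × 4.17 × 100.0 = 59047 J
q4 (vaporize at 100 °C): 141.6 × 2267.0 = 321007 J
q5 (heat steam 100.0→128.1 °C): 141.6 × 2.06 × 28.1 = 8197 J
Total: 7665 + 47578 + 59047 + 321007 + 8197 = 443494 J = 443 kJ

q = 443 kJ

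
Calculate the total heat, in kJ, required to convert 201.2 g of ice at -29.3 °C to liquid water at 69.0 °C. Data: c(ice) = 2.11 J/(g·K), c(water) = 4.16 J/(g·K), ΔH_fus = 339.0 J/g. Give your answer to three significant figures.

q1 (heat ice -29.3→0.0 °C): 201.2 × 2.11 × 29.3 = 12439 J
q2 (melt at 0 °C): 201.2 × 339.0 = 68207 J
q3 (heat water 0.0→69.0 °C): 201.2 × 4.16 × 69.0 = 57752 J
Total: 12439 + 68207 + 57752 = 138398 J = 138 kJ

q = 138 kJ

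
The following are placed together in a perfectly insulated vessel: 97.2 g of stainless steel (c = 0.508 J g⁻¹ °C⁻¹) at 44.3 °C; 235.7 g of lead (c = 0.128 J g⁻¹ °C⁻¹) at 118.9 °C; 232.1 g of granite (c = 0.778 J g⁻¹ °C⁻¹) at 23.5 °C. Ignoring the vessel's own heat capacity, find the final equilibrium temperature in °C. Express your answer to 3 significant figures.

T_f = 38.5 °C

Σ mᵢcᵢ(T − Tᵢ) = 0  ⇒  T = Σ mᵢcᵢTᵢ / Σ mᵢcᵢ
Σ mᵢcᵢ = 97.2×0.508 + 235.7×0.128 + 232.1×0.778 = 260.1210
Σ mᵢcᵢTᵢ = 49.3776×44.3 + 30.1696×118.9 + 180.5738×23.5 = 10018
T = 10018 / 260.1210 = 38.51 °C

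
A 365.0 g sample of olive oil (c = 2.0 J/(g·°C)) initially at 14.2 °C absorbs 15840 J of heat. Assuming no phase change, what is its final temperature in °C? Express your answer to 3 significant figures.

ΔT = q / (m c) = 15840 / (365.0 × 2.0) = 21.70 °C
T_f = 14.2 + 21.70 = 35.90 °C

T_f = 35.9 °C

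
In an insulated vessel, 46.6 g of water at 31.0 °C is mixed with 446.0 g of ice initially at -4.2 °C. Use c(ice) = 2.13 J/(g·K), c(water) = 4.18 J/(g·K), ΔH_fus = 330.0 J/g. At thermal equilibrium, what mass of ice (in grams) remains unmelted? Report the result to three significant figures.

Heat to warm all ice to 0 °C: 446.0×2.13×4.2 = 3989.9 J
Heat released by water cooling to 0 °C: 46.6×4.18×31.0 = 6038.4 J
6038.4 J < 3989.9 + 446.0×330.0 = 151169.9 J, so not all ice melts; final T = 0 °C.
Heat left for melting: 6038.4 − 3989.9 = 2048.5 J
Mass melted = 2048.5 / 330.0 = 6.208 g
Ice remaining = 446.0 − 6.208 = 439.792 g

m_ice remaining = 440 g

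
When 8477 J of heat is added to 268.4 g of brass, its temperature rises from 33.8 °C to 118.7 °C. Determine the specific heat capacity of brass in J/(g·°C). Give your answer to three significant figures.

c = q / (m ΔT) = 8477 / (268.4 × 84.9)
c = 8477 / 22787.16 = 0.372 J/(g·°C)

c = 0.372 J/(g·°C)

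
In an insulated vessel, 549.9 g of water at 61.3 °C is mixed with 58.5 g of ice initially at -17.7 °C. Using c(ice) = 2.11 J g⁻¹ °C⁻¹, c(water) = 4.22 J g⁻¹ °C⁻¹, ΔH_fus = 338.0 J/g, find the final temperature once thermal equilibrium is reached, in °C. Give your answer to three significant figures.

Heat to bring ice to 0 °C and melt it: q₁ = 58.5×2.11×17.7 + 58.5×338.0 = 21958 J
Heat the water can supply cooling to 0 °C: 549.9×4.22×61.3 = 142251 J > q₁, so all ice melts.
Energy balance: 549.9×4.22×(61.3 − T) = 21958 + 58.5×4.22×(T − 0)
2320.578(61.3 − T) = 21958 + 246.87 T
142251 − 21958 = 2567.448 T
T = 120293 / 2567.448 = 46.85 °C

T_f = 46.9 °C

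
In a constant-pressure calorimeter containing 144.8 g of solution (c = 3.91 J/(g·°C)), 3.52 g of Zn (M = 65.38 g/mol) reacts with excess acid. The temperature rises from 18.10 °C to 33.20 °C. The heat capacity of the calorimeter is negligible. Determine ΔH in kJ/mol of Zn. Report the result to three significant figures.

|ΔT| = |33.20 − 18.10| = 15.10 °C
|q_surr| = (144.8 × 3.91) × 15.10 = 566.168 × 15.10 = 8549 J
n(Zn) = 3.52 / 65.38 = 0.05384 mol
Temperature rose, so q_rxn = −|q_surr| = -8.549 kJ
ΔH = q_rxn / n = -158.8 kJ/mol

ΔH = -159 kJ/mol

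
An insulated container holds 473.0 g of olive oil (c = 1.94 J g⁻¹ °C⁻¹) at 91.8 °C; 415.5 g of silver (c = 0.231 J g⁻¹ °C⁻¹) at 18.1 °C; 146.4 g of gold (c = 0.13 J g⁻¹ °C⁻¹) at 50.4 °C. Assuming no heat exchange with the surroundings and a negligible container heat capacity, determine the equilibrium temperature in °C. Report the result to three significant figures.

T_f = 84.2 °C

Σ mᵢcᵢ(T − Tᵢ) = 0  ⇒  T = Σ mᵢcᵢTᵢ / Σ mᵢcᵢ
Σ mᵢcᵢ = 473.0×1.94 + 415.5×0.231 + 146.4×0.13 = 1032.6325
Σ mᵢcᵢTᵢ = 917.62×91.8 + 95.9805×18.1 + 19.032×50.4 = 86934
T = 86934 / 1032.6325 = 84.19 °C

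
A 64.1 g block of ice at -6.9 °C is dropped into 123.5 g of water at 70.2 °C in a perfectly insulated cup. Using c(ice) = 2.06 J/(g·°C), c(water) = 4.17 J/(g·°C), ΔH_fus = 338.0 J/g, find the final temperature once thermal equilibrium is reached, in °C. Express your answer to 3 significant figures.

T_f = 17.4 °C

Heat to bring ice to 0 °C and melt it: q₁ = 64.1×2.06×6.9 + 64.1×338.0 = 22577 J
Heat the water can supply cooling to 0 °C: 123.5×4.17×70.2 = 36152.6 J > q₁, so all ice melts.
Energy balance: 123.5×4.17×(70.2 − T) = 22577 + 64.1×4.17×(T − 0)
514.995(70.2 − T) = 22577 + 267.297 T
36152.6 − 22577 = 782.292 T
T = 13575.6 / 782.292 = 17.35 °C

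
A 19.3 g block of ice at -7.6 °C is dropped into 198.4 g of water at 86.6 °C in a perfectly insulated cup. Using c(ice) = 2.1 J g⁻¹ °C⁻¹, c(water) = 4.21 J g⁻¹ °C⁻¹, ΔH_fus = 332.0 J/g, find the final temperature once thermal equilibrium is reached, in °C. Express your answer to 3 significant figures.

T_f = 71.6 °C

Heat to bring ice to 0 °C and melt it: q₁ = 19.3×2.1×7.6 + 19.3×332.0 = 6715.6 J
Heat the water can supply cooling to 0 °C: 198.4×4.21×86.6 = 72333.9 J > q₁, so all ice melts.
Energy balance: 198.4×4.21×(86.6 − T) = 6715.6 + 19.3×4.21×(T − 0)
835.264(86.6 − T) = 6715.6 + 81.253 T
72333.9 − 6715.6 = 916.517 T
T = 65618.3 / 916.517 = 71.60 °C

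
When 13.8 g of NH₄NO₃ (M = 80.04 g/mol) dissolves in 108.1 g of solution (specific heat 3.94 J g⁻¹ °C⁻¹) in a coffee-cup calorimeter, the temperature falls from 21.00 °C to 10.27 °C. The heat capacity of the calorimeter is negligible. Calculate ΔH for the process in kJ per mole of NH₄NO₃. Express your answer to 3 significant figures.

|ΔT| = |10.27 − 21.00| = 10.73 °C
|q_surr| = (108.1 × 3.94) × 10.73 = 425.914 × 10.73 = 4570 J
n(NH₄NO₃) = 13.8 / 80.04 = 0.1724 mol
Temperature fell, so q_rxn = +|q_surr| = 4.570 kJ
ΔH = q_rxn / n = 26.51 kJ/mol

ΔH = 26.5 kJ/mol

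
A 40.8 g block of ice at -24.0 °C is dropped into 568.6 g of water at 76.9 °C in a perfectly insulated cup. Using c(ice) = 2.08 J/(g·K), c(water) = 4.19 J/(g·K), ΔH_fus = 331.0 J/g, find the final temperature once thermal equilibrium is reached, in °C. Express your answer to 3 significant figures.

T_f = 65.7 °C

Heat to bring ice to 0 °C and melt it: q₁ = 40.8×2.08×24.0 + 40.8×331.0 = 15542 J
Heat the water can supply cooling to 0 °C: 568.6×4.19×76.9 = 183209 J > q₁, so all ice melts.
Energy balance: 568.6×4.19×(76.9 − T) = 15542 + 40.8×4.19×(T − 0)
2382.434(76.9 − T) = 15542 + 170.952 T
183209 − 15542 = 2553.386 T
T = 167667 / 2553.386 = 65.66 °C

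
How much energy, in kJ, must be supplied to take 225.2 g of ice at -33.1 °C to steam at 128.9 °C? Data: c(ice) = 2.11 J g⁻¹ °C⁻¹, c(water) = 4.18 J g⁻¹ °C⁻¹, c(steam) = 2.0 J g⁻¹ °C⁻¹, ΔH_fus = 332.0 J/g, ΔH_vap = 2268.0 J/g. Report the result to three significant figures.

q = 708 kJ

q1 (heat ice -33.1→0.0 °C): 225.2 × 2.11 × 33.1 = 15728 J
q2 (melt at 0 °C): 225.2 × 332.0 = 74766 J
q3 (heat water 0.0→100.0 °C): 225.2 × 4.18 × 100.0 = 94134 J
q4 (vaporize at 100 °C): 225.2 × 2268.0 = 510754 J
q5 (heat steam 100.0→128.9 °C): 225.2 × 2.0 × 28.9 = 13017 J
Total: 15728 + 74766 + 94134 + 510754 + 13017 = 708399 J = 708 kJ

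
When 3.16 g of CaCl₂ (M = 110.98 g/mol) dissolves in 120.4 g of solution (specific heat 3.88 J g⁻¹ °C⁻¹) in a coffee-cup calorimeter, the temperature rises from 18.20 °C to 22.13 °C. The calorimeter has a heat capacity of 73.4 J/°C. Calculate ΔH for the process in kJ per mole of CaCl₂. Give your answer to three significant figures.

ΔH = -74.6 kJ/mol

|ΔT| = |22.13 − 18.20| = 3.93 °C
|q_surr| = (120.4 × 3.88 + 73.4) × 3.93 = 540.552 × 3.93 = 2124 J
n(CaCl₂) = 3.16 / 110.98 = 0.02847 mol
Temperature rose, so q_rxn = −|q_surr| = -2.124 kJ
ΔH = q_rxn / n = -74.60 kJ/mol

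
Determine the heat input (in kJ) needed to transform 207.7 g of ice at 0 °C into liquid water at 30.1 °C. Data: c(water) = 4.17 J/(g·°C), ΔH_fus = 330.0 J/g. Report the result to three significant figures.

q = 94.6 kJ

q1 (melt at 0 °C): 207.7 × 330.0 = 68541 J
q2 (heat water 0.0→30.1 °C): 207.7 × 4.17 × 30.1 = 26070 J
Total: 68541 + 26070 = 94611 J = 94.6 kJ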